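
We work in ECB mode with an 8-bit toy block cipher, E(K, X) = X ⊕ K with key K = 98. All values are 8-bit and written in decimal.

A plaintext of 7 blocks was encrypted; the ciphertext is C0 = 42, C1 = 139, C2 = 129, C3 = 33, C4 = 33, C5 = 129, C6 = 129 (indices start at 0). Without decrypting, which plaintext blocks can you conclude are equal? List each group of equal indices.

ECB encrypts each block independently with the same key, so equal ciphertext blocks imply equal plaintext blocks.
C2 = C5 = C6 = 129, so P2 = P5 = P6.
C3 = C4 = 33, so P3 = P4.

P2 = P5 = P6; P3 = P4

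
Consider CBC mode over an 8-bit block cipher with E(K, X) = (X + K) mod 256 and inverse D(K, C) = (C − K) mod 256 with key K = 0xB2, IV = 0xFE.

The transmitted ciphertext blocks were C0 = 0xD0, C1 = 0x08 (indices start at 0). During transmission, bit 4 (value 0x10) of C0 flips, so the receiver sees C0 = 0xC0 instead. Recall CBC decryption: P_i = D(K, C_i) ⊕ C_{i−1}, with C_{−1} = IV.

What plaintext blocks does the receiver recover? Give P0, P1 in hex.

P0 = 0xF0, P1 = 0x96

Only C0 changed, to 0xC0. In CBC, a change in C_i garbles P_i and flips the same bit in P_{i+1}. Decrypting the received ciphertext:
P0: D(K, 0xC0) = 0x0E; 0x0E ⊕ 0xFE = 0xF0.
P1: D(K, 0x08) = 0x56; 0x56 ⊕ 0xC0 = 0x96.
Blocks that differ from the original plaintext: P0, P1.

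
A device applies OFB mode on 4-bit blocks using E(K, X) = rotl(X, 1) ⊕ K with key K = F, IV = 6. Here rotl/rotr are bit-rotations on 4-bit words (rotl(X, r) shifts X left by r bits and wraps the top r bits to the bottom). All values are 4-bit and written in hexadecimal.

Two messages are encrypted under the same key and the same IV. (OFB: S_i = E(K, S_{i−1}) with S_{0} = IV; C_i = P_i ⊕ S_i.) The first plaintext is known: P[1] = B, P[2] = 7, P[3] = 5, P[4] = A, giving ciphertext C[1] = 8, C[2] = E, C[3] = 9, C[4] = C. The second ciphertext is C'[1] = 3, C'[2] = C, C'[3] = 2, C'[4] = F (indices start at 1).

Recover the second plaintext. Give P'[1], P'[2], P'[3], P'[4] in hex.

In OFB with a reused IV, both messages share the same keystream S_i, so C_i ⊕ C'_i = P_i ⊕ P'_i and thus P'_i = P_i ⊕ C_i ⊕ C'_i.
P'[1]: B ⊕ 8 ⊕ 3 = 0.
P'[2]: 7 ⊕ E ⊕ C = 5.
P'[3]: 5 ⊕ 9 ⊕ 2 = E.
P'[4]: A ⊕ C ⊕ F = 9.

P'[1] = 0, P'[2] = 5, P'[3] = E, P'[4] = 9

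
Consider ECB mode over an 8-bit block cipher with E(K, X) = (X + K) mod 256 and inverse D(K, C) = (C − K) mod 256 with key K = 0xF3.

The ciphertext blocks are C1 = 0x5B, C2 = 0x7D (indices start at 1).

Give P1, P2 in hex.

ECB decryption: P_i = D(K, C_i).
P1: D(K, 0x5B) = 0x68.
P2: D(K, 0x7D) = 0x8A.

P1 = 0x68, P2 = 0x8A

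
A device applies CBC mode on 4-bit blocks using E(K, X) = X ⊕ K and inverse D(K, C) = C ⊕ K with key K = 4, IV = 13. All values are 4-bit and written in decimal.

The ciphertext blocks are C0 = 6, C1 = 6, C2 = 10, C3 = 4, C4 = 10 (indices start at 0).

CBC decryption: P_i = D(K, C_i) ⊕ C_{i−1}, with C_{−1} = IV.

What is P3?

P3: D(K, 4) = 0; 0 ⊕ 10 = 10.

P3 = 10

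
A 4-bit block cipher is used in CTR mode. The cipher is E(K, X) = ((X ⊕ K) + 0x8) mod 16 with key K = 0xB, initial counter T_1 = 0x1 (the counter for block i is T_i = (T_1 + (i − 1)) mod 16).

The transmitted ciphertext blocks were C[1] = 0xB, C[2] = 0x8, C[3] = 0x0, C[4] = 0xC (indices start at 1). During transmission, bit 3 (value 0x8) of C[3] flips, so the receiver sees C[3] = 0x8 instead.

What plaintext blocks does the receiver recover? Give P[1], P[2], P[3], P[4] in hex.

P[1] = 0x9, P[2] = 0x9, P[3] = 0x8, P[4] = 0xB

CTR decryption: S_i = E(K, T_i) where T_i is the counter for block i; P_i = C_i ⊕ S_i.
Only C[3] changed, to 0x8. In CTR, a change in C_i flips the same bit in P_i only; the keystream is unaffected. Decrypting the received ciphertext:
P[1]: T = 0x1, S = E(K, T) = 0x2; 0xB ⊕ 0x2 = 0x9.
P[2]: T = 0x2, S = E(K, T) = 0x1; 0x8 ⊕ 0x1 = 0x9.
P[3]: T = 0x3, S = E(K, T) = 0x0; 0x8 ⊕ 0x0 = 0x8.
P[4]: T = 0x4, S = E(K, T) = 0x7; 0xC ⊕ 0x7 = 0xB.
Blocks that differ from the original plaintext: P[3].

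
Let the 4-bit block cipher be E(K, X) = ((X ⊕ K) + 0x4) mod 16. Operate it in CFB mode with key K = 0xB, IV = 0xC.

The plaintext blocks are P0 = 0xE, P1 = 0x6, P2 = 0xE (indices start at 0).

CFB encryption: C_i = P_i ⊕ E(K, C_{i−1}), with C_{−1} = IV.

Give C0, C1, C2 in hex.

C0: E(K, 0xC) = 0xB; 0xE ⊕ 0xB = 0x5.
C1: E(K, 0x5) = 0x2; 0x6 ⊕ 0x2 = 0x4.
C2: E(K, 0x4) = 0x3; 0xE ⊕ 0x3 = 0xD.

C0 = 0x5, C1 = 0x4, C2 = 0xD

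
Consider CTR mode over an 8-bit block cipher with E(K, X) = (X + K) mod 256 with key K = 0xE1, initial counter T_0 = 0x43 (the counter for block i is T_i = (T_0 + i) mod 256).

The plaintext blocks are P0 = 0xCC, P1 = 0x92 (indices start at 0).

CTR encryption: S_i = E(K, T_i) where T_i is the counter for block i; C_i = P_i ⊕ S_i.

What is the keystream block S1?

0x25

C0: T = 0x43, S = E(K, T) = 0x24; 0xCC ⊕ 0x24 = 0xE8.
C1: T = 0x44, S = E(K, T) = 0x25; 0x92 ⊕ 0x25 = 0xB7.
So S1 = 0x25.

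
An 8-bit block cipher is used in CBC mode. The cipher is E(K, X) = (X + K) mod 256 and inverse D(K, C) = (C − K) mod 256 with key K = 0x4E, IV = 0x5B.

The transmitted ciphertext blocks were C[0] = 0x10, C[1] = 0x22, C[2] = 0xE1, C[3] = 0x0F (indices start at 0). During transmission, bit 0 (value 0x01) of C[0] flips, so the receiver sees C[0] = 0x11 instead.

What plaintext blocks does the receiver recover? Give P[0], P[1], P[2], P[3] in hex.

P[0] = 0x98, P[1] = 0xC5, P[2] = 0xB1, P[3] = 0x20

CBC decryption: P_i = D(K, C_i) ⊕ C_{i−1}, with C_{−1} = IV.
Only C[0] changed, to 0x11. In CBC, a change in C_i garbles P_i and flips the same bit in P_{i+1}. Decrypting the received ciphertext:
P[0]: D(K, 0x11) = 0xC3; 0xC3 ⊕ 0x5B = 0x98.
P[1]: D(K, 0x22) = 0xD4; 0xD4 ⊕ 0x11 = 0xC5.
P[2]: D(K, 0xE1) = 0x93; 0x93 ⊕ 0x22 = 0xB1.
P[3]: D(K, 0x0F) = 0xC1; 0xC1 ⊕ 0xE1 = 0x20.
Blocks that differ from the original plaintext: P[0], P[1].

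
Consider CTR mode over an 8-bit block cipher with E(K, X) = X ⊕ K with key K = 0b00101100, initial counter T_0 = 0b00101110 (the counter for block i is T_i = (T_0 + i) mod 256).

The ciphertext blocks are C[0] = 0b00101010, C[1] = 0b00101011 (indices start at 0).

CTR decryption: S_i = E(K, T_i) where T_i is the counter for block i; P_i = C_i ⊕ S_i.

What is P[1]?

P[1] = 0b00101000

P[1]: T = 0b00101111, S = E(K, T) = 0b00000011; 0b00101011 ⊕ 0b00000011 = 0b00101000.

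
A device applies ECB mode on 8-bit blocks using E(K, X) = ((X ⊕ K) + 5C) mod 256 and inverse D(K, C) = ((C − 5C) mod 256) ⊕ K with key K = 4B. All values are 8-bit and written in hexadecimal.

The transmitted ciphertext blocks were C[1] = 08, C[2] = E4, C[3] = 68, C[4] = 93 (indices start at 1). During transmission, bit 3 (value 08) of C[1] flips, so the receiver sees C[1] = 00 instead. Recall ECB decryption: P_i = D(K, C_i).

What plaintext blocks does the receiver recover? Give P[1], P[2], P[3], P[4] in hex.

P[1] = EF, P[2] = C3, P[3] = 47, P[4] = 7C

Only C[1] changed, to 00. In ECB, a change in C_i affects only P_i. Decrypting the received ciphertext:
P[1]: D(K, 00) = EF.
P[2]: D(K, E4) = C3.
P[3]: D(K, 68) = 47.
P[4]: D(K, 93) = 7C.
Blocks that differ from the original plaintext: P[1].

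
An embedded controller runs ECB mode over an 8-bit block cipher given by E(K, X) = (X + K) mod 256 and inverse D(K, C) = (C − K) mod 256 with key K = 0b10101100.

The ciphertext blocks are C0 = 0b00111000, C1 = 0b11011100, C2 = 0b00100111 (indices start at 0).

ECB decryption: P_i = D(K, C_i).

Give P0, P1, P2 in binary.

P0: D(K, 0b00111000) = 0b10001100.
P1: D(K, 0b11011100) = 0b00110000.
P2: D(K, 0b00100111) = 0b01111011.

P0 = 0b10001100, P1 = 0b00110000, P2 = 0b01111011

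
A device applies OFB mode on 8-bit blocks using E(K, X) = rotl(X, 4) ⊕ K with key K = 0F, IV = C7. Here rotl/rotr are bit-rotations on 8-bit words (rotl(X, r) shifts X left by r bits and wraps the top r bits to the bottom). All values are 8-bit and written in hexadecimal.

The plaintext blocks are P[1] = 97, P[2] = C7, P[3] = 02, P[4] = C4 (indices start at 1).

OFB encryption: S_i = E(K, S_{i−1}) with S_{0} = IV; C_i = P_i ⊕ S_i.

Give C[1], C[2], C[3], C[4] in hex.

C[1] = E4, C[2] = FF, C[3] = 8E, C[4] = 03

C[1]: S = E(K, C7) = 73; 97 ⊕ 73 = E4.
C[2]: S = E(K, 73) = 38; C7 ⊕ 38 = FF.
C[3]: S = E(K, 38) = 8C; 02 ⊕ 8C = 8E.
C[4]: S = E(K, 8C) = C7; C4 ⊕ C7 = 03.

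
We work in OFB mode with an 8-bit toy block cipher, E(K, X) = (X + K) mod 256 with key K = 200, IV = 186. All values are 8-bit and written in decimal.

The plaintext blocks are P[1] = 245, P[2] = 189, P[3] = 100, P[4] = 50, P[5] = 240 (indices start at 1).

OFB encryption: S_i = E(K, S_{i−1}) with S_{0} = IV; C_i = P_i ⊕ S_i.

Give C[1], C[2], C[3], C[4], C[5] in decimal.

C[1] = 119, C[2] = 247, C[3] = 118, C[4] = 232, C[5] = 82

C[1]: S = E(K, 186) = 130; 245 ⊕ 130 = 119.
C[2]: S = E(K, 130) = 74; 189 ⊕ 74 = 247.
C[3]: S = E(K, 74) = 18; 100 ⊕ 18 = 118.
C[4]: S = E(K, 18) = 218; 50 ⊕ 218 = 232.
C[5]: S = E(K, 218) = 162; 240 ⊕ 162 = 82.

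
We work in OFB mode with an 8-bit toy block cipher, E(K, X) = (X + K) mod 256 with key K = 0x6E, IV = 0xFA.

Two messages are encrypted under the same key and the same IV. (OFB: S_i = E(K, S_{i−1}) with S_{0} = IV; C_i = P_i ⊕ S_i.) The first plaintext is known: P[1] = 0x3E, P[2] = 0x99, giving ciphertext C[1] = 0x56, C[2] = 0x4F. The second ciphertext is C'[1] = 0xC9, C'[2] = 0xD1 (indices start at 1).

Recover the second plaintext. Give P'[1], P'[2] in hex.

P'[1] = 0xA1, P'[2] = 0x07

In OFB with a reused IV, both messages share the same keystream S_i, so C_i ⊕ C'_i = P_i ⊕ P'_i and thus P'_i = P_i ⊕ C_i ⊕ C'_i.
P'[1]: 0x3E ⊕ 0x56 ⊕ 0xC9 = 0xA1.
P'[2]: 0x99 ⊕ 0x4F ⊕ 0xD1 = 0x07.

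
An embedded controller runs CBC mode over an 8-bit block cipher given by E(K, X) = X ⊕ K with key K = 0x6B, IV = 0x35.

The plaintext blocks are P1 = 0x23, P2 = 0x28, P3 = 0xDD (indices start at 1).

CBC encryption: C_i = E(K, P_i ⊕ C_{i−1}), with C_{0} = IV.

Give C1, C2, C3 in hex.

C1 = 0x7D, C2 = 0x3E, C3 = 0x88

C1: P1 ⊕ 0x35 = 0x16; E(K, 0x16) = 0x7D.
C2: P2 ⊕ 0x7D = 0x55; E(K, 0x55) = 0x3E.
C3: P3 ⊕ 0x3E = 0xE3; E(K, 0xE3) = 0x88.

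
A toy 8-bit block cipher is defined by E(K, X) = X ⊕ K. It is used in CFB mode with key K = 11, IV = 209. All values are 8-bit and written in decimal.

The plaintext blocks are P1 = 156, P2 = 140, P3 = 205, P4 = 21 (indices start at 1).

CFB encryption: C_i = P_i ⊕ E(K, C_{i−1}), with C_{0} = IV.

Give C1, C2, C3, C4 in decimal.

C1: E(K, 209) = 218; 156 ⊕ 218 = 70.
C2: E(K, 70) = 77; 140 ⊕ 77 = 193.
C3: E(K, 193) = 202; 205 ⊕ 202 = 7.
C4: E(K, 7) = 12; 21 ⊕ 12 = 25.

C1 = 70, C2 = 193, C3 = 7, C4 = 25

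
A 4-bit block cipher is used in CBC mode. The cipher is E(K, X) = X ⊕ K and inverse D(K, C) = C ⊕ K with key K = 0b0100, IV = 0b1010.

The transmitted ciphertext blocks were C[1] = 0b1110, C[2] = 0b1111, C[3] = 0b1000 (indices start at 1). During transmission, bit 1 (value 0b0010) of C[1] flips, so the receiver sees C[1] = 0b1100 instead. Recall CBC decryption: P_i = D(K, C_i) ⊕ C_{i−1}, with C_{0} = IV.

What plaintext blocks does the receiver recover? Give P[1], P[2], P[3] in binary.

P[1] = 0b0010, P[2] = 0b0111, P[3] = 0b0011

Only C[1] changed, to 0b1100. In CBC, a change in C_i garbles P_i and flips the same bit in P_{i+1}. Decrypting the received ciphertext:
P[1]: D(K, 0b1100) = 0b1000; 0b1000 ⊕ 0b1010 = 0b0010.
P[2]: D(K, 0b1111) = 0b1011; 0b1011 ⊕ 0b1100 = 0b0111.
P[3]: D(K, 0b1000) = 0b1100; 0b1100 ⊕ 0b1111 = 0b0011.
Blocks that differ from the original plaintext: P[1], P[2].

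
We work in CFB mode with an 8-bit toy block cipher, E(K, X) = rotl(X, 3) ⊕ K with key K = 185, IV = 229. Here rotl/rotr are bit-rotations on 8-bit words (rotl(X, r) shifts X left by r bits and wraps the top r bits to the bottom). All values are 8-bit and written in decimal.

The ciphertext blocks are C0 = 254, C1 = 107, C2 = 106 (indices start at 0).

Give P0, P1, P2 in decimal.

P0 = 104, P1 = 37, P2 = 136

CFB decryption: P_i = C_i ⊕ E(K, C_{i−1}), with C_{−1} = IV.
P0: E(K, 229) = 150; 254 ⊕ 150 = 104.
P1: E(K, 254) = 78; 107 ⊕ 78 = 37.
P2: E(K, 107) = 226; 106 ⊕ 226 = 136.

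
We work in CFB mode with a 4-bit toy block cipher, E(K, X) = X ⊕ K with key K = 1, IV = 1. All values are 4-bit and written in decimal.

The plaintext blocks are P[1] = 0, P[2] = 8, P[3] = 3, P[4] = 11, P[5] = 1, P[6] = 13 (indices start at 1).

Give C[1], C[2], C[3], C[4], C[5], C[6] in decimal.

C[1] = 0, C[2] = 9, C[3] = 11, C[4] = 1, C[5] = 1, C[6] = 13

CFB encryption: C_i = P_i ⊕ E(K, C_{i−1}), with C_{0} = IV.
C[1]: E(K, 1) = 0; 0 ⊕ 0 = 0.
C[2]: E(K, 0) = 1; 8 ⊕ 1 = 9.
C[3]: E(K, 9) = 8; 3 ⊕ 8 = 11.
C[4]: E(K, 11) = 10; 11 ⊕ 10 = 1.
C[5]: E(K, 1) = 0; 1 ⊕ 0 = 1.
C[6]: E(K, 1) = 0; 13 ⊕ 0 = 13.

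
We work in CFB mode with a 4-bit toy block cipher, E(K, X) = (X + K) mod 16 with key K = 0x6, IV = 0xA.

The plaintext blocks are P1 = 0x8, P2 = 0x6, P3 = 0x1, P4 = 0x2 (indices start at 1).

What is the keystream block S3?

CFB encryption: C_i = P_i ⊕ E(K, C_{i−1}), with C_{0} = IV.
C1: E(K, 0xA) = 0x0; 0x8 ⊕ 0x0 = 0x8.
C2: E(K, 0x8) = 0xE; 0x6 ⊕ 0xE = 0x8.
C3: E(K, 0x8) = 0xE; 0x1 ⊕ 0xE = 0xF.
So S3 = 0xE.

0xE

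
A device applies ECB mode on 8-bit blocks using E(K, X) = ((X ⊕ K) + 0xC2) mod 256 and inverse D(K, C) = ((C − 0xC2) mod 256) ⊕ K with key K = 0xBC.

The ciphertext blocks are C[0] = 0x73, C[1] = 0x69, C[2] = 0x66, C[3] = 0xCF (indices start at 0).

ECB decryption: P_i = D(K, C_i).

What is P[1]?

P[1]: D(K, 0x69) = 0x1B.

P[1] = 0x1B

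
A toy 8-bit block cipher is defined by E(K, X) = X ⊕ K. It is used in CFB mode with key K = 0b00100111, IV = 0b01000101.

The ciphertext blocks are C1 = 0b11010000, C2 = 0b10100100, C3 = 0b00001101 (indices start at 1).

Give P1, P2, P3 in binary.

P1 = 0b10110010, P2 = 0b01010011, P3 = 0b10001110

CFB decryption: P_i = C_i ⊕ E(K, C_{i−1}), with C_{0} = IV.
P1: E(K, 0b01000101) = 0b01100010; 0b11010000 ⊕ 0b01100010 = 0b10110010.
P2: E(K, 0b11010000) = 0b11110111; 0b10100100 ⊕ 0b11110111 = 0b01010011.
P3: E(K, 0b10100100) = 0b10000011; 0b00001101 ⊕ 0b10000011 = 0b10001110.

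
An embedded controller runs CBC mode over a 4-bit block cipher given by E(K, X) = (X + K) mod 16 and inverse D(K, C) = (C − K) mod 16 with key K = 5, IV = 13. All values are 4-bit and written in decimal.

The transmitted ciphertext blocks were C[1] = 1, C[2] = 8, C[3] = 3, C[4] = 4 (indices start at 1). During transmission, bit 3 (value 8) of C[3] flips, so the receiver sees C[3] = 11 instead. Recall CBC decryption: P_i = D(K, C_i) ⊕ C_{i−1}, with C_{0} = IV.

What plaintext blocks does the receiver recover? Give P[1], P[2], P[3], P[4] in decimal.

Only C[3] changed, to 11. In CBC, a change in C_i garbles P_i and flips the same bit in P_{i+1}. Decrypting the received ciphertext:
P[1]: D(K, 1) = 12; 12 ⊕ 13 = 1.
P[2]: D(K, 8) = 3; 3 ⊕ 1 = 2.
P[3]: D(K, 11) = 6; 6 ⊕ 8 = 14.
P[4]: D(K, 4) = 15; 15 ⊕ 11 = 4.
Blocks that differ from the original plaintext: P[3], P[4].

P[1] = 1, P[2] = 2, P[3] = 14, P[4] = 4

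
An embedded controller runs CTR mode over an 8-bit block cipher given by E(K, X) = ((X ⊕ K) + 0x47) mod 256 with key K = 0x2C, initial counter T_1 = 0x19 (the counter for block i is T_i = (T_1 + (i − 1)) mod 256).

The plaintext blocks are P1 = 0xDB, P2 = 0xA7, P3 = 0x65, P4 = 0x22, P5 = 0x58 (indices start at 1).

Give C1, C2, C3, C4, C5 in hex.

C1 = 0xA7, C2 = 0xDA, C3 = 0x1B, C4 = 0x55, C5 = 0x20

CTR encryption: S_i = E(K, T_i) where T_i is the counter for block i; C_i = P_i ⊕ S_i.
C1: T = 0x19, S = E(K, T) = 0x7C; 0xDB ⊕ 0x7C = 0xA7.
C2: T = 0x1A, S = E(K, T) = 0x7D; 0xA7 ⊕ 0x7D = 0xDA.
C3: T = 0x1B, S = E(K, T) = 0x7E; 0x65 ⊕ 0x7E = 0x1B.
C4: T = 0x1C, S = E(K, T) = 0x77; 0x22 ⊕ 0x77 = 0x55.
C5: T = 0x1D, S = E(K, T) = 0x78; 0x58 ⊕ 0x78 = 0x20.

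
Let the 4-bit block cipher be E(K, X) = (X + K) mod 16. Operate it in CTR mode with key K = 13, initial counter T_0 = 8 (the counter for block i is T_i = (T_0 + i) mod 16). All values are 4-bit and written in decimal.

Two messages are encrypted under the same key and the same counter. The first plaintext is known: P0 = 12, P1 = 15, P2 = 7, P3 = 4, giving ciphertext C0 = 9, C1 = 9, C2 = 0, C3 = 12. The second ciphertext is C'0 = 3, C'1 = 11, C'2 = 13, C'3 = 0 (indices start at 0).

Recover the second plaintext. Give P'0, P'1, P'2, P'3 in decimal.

In CTR with a reused counter, both messages share the same keystream S_i, so C_i ⊕ C'_i = P_i ⊕ P'_i and thus P'_i = P_i ⊕ C_i ⊕ C'_i.
P'0: 12 ⊕ 9 ⊕ 3 = 6.
P'1: 15 ⊕ 9 ⊕ 11 = 13.
P'2: 7 ⊕ 0 ⊕ 13 = 10.
P'3: 4 ⊕ 12 ⊕ 0 = 8.

P'0 = 6, P'1 = 13, P'2 = 10, P'3 = 8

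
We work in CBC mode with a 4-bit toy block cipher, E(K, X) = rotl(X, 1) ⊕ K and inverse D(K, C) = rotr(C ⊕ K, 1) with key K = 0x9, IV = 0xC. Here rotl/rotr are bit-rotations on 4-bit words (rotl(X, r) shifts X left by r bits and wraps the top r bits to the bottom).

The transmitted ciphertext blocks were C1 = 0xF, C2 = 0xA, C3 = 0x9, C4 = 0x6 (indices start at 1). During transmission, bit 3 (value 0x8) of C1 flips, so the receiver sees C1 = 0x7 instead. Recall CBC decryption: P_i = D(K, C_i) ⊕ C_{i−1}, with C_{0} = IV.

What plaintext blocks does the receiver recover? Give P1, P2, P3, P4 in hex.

Only C1 changed, to 0x7. In CBC, a change in C_i garbles P_i and flips the same bit in P_{i+1}. Decrypting the received ciphertext:
P1: D(K, 0x7) = 0x7; 0x7 ⊕ 0xC = 0xB.
P2: D(K, 0xA) = 0x9; 0x9 ⊕ 0x7 = 0xE.
P3: D(K, 0x9) = 0x0; 0x0 ⊕ 0xA = 0xA.
P4: D(K, 0x6) = 0xF; 0xF ⊕ 0x9 = 0x6.
Blocks that differ from the original plaintext: P1, P2.

P1 = 0xB, P2 = 0xE, P3 = 0xA, P4 = 0x6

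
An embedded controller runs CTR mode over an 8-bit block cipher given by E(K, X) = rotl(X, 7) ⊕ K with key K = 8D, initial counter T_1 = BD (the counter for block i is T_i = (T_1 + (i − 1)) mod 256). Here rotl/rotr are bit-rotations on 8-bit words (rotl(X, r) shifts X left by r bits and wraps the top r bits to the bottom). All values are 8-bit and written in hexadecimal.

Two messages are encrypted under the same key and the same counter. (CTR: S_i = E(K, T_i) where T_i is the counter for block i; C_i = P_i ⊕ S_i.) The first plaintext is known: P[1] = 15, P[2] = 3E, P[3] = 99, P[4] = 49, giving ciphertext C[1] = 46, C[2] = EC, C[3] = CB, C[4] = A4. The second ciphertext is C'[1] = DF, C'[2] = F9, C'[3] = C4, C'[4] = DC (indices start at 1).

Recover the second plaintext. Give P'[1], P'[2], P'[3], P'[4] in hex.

P'[1] = 8C, P'[2] = 2B, P'[3] = 96, P'[4] = 31

In CTR with a reused counter, both messages share the same keystream S_i, so C_i ⊕ C'_i = P_i ⊕ P'_i and thus P'_i = P_i ⊕ C_i ⊕ C'_i.
P'[1]: 15 ⊕ 46 ⊕ DF = 8C.
P'[2]: 3E ⊕ EC ⊕ F9 = 2B.
P'[3]: 99 ⊕ CB ⊕ C4 = 96.
P'[4]: 49 ⊕ A4 ⊕ DC = 31.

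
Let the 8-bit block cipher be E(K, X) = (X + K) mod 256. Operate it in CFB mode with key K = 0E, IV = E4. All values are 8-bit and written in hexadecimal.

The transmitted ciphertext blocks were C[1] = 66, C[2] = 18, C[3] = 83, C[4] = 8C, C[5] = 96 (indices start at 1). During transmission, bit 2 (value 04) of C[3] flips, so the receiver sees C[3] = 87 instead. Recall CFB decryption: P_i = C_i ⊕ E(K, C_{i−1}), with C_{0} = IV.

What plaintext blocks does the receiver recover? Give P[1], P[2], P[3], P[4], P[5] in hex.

P[1] = 94, P[2] = 6C, P[3] = A1, P[4] = 19, P[5] = 0C

Only C[3] changed, to 87. In CFB, a change in C_i flips the same bit in P_i and garbles P_{i+1}. Decrypting the received ciphertext:
P[1]: E(K, E4) = F2; 66 ⊕ F2 = 94.
P[2]: E(K, 66) = 74; 18 ⊕ 74 = 6C.
P[3]: E(K, 18) = 26; 87 ⊕ 26 = A1.
P[4]: E(K, 87) = 95; 8C ⊕ 95 = 19.
P[5]: E(K, 8C) = 9A; 96 ⊕ 9A = 0C.
Blocks that differ from the original plaintext: P[3], P[4].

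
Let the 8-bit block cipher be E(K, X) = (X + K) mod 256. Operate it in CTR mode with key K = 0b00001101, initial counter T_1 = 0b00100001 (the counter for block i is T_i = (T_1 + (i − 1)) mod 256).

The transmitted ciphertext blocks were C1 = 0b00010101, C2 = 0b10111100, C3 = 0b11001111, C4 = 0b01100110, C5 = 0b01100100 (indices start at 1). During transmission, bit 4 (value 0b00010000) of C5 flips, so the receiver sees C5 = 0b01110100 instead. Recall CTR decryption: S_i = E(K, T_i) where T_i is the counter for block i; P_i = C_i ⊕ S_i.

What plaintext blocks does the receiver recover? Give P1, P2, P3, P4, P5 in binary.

Only C5 changed, to 0b01110100. In CTR, a change in C_i flips the same bit in P_i only; the keystream is unaffected. Decrypting the received ciphertext:
P1: T = 0b00100001, S = E(K, T) = 0b00101110; 0b00010101 ⊕ 0b00101110 = 0b00111011.
P2: T = 0b00100010, S = E(K, T) = 0b00101111; 0b10111100 ⊕ 0b00101111 = 0b10010011.
P3: T = 0b00100011, S = E(K, T) = 0b00110000; 0b11001111 ⊕ 0b00110000 = 0b11111111.
P4: T = 0b00100100, S = E(K, T) = 0b00110001; 0b01100110 ⊕ 0b00110001 = 0b01010111.
P5: T = 0b00100101, S = E(K, T) = 0b00110010; 0b01110100 ⊕ 0b00110010 = 0b01000110.
Blocks that differ from the original plaintext: P5.

P1 = 0b00111011, P2 = 0b10010011, P3 = 0b11111111, P4 = 0b01010111, P5 = 0b01000110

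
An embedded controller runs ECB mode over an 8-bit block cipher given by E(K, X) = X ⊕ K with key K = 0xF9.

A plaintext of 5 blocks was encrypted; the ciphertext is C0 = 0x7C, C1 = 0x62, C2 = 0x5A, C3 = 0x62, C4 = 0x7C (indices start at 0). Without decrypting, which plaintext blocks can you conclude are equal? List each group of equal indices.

P0 = P4; P1 = P3

ECB encrypts each block independently with the same key, so equal ciphertext blocks imply equal plaintext blocks.
C0 = C4 = 0x7C, so P0 = P4.
C1 = C3 = 0x62, so P1 = P3.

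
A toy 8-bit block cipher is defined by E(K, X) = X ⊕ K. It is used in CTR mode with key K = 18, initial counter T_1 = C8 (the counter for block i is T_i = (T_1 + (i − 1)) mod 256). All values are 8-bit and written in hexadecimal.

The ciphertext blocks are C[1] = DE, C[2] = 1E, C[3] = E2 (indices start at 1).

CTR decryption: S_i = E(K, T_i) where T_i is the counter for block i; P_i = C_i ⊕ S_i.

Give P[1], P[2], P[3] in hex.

P[1] = 0E, P[2] = CF, P[3] = 30

P[1]: T = C8, S = E(K, T) = D0; DE ⊕ D0 = 0E.
P[2]: T = C9, S = E(K, T) = D1; 1E ⊕ D1 = CF.
P[3]: T = CA, S = E(K, T) = D2; E2 ⊕ D2 = 30.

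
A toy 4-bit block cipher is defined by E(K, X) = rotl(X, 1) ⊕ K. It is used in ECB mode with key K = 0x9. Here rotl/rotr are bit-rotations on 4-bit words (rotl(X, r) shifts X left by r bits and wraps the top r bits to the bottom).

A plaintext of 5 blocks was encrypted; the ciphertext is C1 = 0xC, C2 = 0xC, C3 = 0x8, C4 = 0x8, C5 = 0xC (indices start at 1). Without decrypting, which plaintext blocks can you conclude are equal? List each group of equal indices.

P1 = P2 = P5; P3 = P4

ECB encrypts each block independently with the same key, so equal ciphertext blocks imply equal plaintext blocks.
C1 = C2 = C5 = 0xC, so P1 = P2 = P5.
C3 = C4 = 0x8, so P3 = P4.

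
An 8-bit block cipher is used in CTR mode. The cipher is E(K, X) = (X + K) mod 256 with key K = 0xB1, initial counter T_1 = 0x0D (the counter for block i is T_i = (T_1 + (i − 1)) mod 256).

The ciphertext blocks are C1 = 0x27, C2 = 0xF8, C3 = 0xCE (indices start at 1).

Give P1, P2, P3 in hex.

P1 = 0x99, P2 = 0x47, P3 = 0x0E

CTR decryption: S_i = E(K, T_i) where T_i is the counter for block i; P_i = C_i ⊕ S_i.
P1: T = 0x0D, S = E(K, T) = 0xBE; 0x27 ⊕ 0xBE = 0x99.
P2: T = 0x0E, S = E(K, T) = 0xBF; 0xF8 ⊕ 0xBF = 0x47.
P3: T = 0x0F, S = E(K, T) = 0xC0; 0xCE ⊕ 0xC0 = 0x0E.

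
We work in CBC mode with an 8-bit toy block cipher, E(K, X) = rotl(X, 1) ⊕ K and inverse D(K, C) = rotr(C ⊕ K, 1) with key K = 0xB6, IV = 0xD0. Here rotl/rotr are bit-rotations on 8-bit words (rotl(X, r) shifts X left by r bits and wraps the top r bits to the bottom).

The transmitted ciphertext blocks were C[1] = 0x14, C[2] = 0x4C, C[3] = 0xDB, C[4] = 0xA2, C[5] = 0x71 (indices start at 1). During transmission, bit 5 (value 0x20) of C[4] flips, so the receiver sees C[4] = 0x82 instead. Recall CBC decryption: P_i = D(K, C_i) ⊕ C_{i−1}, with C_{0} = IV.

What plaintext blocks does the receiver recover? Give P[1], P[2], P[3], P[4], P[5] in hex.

P[1] = 0x81, P[2] = 0x69, P[3] = 0xFA, P[4] = 0xC1, P[5] = 0x61

Only C[4] changed, to 0x82. In CBC, a change in C_i garbles P_i and flips the same bit in P_{i+1}. Decrypting the received ciphertext:
P[1]: D(K, 0x14) = 0x51; 0x51 ⊕ 0xD0 = 0x81.
P[2]: D(K, 0x4C) = 0x7D; 0x7D ⊕ 0x14 = 0x69.
P[3]: D(K, 0xDB) = 0xB6; 0xB6 ⊕ 0x4C = 0xFA.
P[4]: D(K, 0x82) = 0x1A; 0x1A ⊕ 0xDB = 0xC1.
P[5]: D(K, 0x71) = 0xE3; 0xE3 ⊕ 0x82 = 0x61.
Blocks that differ from the original plaintext: P[4], P[5].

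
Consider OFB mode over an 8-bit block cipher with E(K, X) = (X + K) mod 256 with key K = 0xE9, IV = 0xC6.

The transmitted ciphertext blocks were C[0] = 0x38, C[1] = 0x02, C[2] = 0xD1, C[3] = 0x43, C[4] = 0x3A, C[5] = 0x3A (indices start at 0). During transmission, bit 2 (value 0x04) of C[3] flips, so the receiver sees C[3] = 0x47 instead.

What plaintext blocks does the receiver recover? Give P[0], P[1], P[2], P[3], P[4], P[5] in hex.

P[0] = 0x97, P[1] = 0x9A, P[2] = 0x50, P[3] = 0x2D, P[4] = 0x69, P[5] = 0x06

OFB decryption: S_i = E(K, S_{i−1}) with S_{−1} = IV; P_i = C_i ⊕ S_i.
Only C[3] changed, to 0x47. In OFB, a change in C_i flips the same bit in P_i only; the keystream is unaffected. Decrypting the received ciphertext:
P[0]: S = E(K, 0xC6) = 0xAF; 0x38 ⊕ 0xAF = 0x97.
P[1]: S = E(K, 0xAF) = 0x98; 0x02 ⊕ 0x98 = 0x9A.
P[2]: S = E(K, 0x98) = 0x81; 0xD1 ⊕ 0x81 = 0x50.
P[3]: S = E(K, 0x81) = 0x6A; 0x47 ⊕ 0x6A = 0x2D.
P[4]: S = E(K, 0x6A) = 0x53; 0x3A ⊕ 0x53 = 0x69.
P[5]: S = E(K, 0x53) = 0x3C; 0x3A ⊕ 0x3C = 0x06.
Blocks that differ from the original plaintext: P[3].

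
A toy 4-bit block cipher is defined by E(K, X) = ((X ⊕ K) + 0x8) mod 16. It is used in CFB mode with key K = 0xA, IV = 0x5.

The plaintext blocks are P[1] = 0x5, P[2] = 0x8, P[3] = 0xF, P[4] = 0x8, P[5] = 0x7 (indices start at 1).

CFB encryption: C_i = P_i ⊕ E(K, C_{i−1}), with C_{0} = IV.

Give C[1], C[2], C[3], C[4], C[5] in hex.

C[1]: E(K, 0x5) = 0x7; 0x5 ⊕ 0x7 = 0x2.
C[2]: E(K, 0x2) = 0x0; 0x8 ⊕ 0x0 = 0x8.
C[3]: E(K, 0x8) = 0xA; 0xF ⊕ 0xA = 0x5.
C[4]: E(K, 0x5) = 0x7; 0x8 ⊕ 0x7 = 0xF.
C[5]: E(K, 0xF) = 0xD; 0x7 ⊕ 0xD = 0xA.

C[1] = 0x2, C[2] = 0x8, C[3] = 0x5, C[4] = 0xF, C[5] = 0xA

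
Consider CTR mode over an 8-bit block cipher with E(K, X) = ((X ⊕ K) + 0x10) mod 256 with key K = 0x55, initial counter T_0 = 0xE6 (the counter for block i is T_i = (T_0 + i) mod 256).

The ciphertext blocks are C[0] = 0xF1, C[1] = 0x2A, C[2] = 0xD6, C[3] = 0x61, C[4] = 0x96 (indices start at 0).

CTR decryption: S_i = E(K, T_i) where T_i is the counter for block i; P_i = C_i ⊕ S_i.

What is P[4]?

P[4] = 0x59

P[4]: T = 0xEA, S = E(K, T) = 0xCF; 0x96 ⊕ 0xCF = 0x59.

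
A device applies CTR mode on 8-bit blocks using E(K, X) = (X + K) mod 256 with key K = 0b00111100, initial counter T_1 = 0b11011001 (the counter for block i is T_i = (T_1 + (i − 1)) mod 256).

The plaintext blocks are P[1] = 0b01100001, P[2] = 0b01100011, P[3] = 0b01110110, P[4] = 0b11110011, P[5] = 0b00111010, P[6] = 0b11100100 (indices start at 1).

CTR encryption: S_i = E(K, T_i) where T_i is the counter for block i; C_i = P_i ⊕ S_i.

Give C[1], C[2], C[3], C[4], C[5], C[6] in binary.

C[1]: T = 0b11011001, S = E(K, T) = 0b00010101; 0b01100001 ⊕ 0b00010101 = 0b01110100.
C[2]: T = 0b11011010, S = E(K, T) = 0b00010110; 0b01100011 ⊕ 0b00010110 = 0b01110101.
C[3]: T = 0b11011011, S = E(K, T) = 0b00010111; 0b01110110 ⊕ 0b00010111 = 0b01100001.
C[4]: T = 0b11011100, S = E(K, T) = 0b00011000; 0b11110011 ⊕ 0b00011000 = 0b11101011.
C[5]: T = 0b11011101, S = E(K, T) = 0b00011001; 0b00111010 ⊕ 0b00011001 = 0b00100011.
C[6]: T = 0b11011110, S = E(K, T) = 0b00011010; 0b11100100 ⊕ 0b00011010 = 0b11111110.

C[1] = 0b01110100, C[2] = 0b01110101, C[3] = 0b01100001, C[4] = 0b11101011, C[5] = 0b00100011, C[6] = 0b11111110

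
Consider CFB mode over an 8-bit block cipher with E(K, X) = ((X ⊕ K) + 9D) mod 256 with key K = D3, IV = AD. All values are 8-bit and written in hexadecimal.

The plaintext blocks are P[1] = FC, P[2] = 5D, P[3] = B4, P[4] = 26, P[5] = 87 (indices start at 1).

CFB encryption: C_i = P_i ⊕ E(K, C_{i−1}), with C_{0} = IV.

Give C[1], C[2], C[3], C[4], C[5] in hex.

C[1] = E7, C[2] = 8C, C[3] = 48, C[4] = 1E, C[5] = ED

C[1]: E(K, AD) = 1B; FC ⊕ 1B = E7.
C[2]: E(K, E7) = D1; 5D ⊕ D1 = 8C.
C[3]: E(K, 8C) = FC; B4 ⊕ FC = 48.
C[4]: E(K, 48) = 38; 26 ⊕ 38 = 1E.
C[5]: E(K, 1E) = 6A; 87 ⊕ 6A = ED.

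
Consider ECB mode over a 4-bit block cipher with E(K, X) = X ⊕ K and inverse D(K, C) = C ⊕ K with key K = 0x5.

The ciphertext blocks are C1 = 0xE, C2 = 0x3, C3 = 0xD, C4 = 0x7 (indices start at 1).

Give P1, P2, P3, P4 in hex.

ECB decryption: P_i = D(K, C_i).
P1: D(K, 0xE) = 0xB.
P2: D(K, 0x3) = 0x6.
P3: D(K, 0xD) = 0x8.
P4: D(K, 0x7) = 0x2.

P1 = 0xB, P2 = 0x6, P3 = 0x8, P4 = 0x2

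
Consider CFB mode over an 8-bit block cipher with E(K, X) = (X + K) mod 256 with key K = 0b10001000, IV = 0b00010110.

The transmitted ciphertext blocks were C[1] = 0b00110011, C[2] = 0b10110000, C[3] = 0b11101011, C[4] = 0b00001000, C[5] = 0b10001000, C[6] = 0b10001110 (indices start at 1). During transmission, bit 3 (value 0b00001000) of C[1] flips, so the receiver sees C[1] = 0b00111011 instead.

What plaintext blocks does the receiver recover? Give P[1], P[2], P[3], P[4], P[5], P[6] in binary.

CFB decryption: P_i = C_i ⊕ E(K, C_{i−1}), with C_{0} = IV.
Only C[1] changed, to 0b00111011. In CFB, a change in C_i flips the same bit in P_i and garbles P_{i+1}. Decrypting the received ciphertext:
P[1]: E(K, 0b00010110) = 0b10011110; 0b00111011 ⊕ 0b10011110 = 0b10100101.
P[2]: E(K, 0b00111011) = 0b11000011; 0b10110000 ⊕ 0b11000011 = 0b01110011.
P[3]: E(K, 0b10110000) = 0b00111000; 0b11101011 ⊕ 0b00111000 = 0b11010011.
P[4]: E(K, 0b11101011) = 0b01110011; 0b00001000 ⊕ 0b01110011 = 0b01111011.
P[5]: E(K, 0b00001000) = 0b10010000; 0b10001000 ⊕ 0b10010000 = 0b00011000.
P[6]: E(K, 0b10001000) = 0b00010000; 0b10001110 ⊕ 0b00010000 = 0b10011110.
Blocks that differ from the original plaintext: P[1], P[2].

P[1] = 0b10100101, P[2] = 0b01110011, P[3] = 0b11010011, P[4] = 0b01111011, P[5] = 0b00011000, P[6] = 0b10011110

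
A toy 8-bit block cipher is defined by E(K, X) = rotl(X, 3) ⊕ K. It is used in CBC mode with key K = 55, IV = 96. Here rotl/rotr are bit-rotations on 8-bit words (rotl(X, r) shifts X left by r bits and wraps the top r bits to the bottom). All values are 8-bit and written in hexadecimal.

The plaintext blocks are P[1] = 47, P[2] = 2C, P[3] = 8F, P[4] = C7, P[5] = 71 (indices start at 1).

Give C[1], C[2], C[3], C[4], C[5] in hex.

CBC encryption: C_i = E(K, P_i ⊕ C_{i−1}), with C_{0} = IV.
C[1]: P[1] ⊕ 96 = D1; E(K, D1) = DB.
C[2]: P[2] ⊕ DB = F7; E(K, F7) = EA.
C[3]: P[3] ⊕ EA = 65; E(K, 65) = 7E.
C[4]: P[4] ⊕ 7E = B9; E(K, B9) = 98.
C[5]: P[5] ⊕ 98 = E9; E(K, E9) = 1A.

C[1] = DB, C[2] = EA, C[3] = 7E, C[4] = 98, C[5] = 1A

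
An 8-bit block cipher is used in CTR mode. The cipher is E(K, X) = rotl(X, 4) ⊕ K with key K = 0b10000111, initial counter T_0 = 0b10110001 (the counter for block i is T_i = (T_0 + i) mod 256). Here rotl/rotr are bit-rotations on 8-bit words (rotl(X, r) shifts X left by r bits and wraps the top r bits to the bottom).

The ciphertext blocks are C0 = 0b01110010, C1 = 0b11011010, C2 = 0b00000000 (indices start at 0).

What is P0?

P0 = 0b11101110

CTR decryption: S_i = E(K, T_i) where T_i is the counter for block i; P_i = C_i ⊕ S_i.
P0: T = 0b10110001, S = E(K, T) = 0b10011100; 0b01110010 ⊕ 0b10011100 = 0b11101110.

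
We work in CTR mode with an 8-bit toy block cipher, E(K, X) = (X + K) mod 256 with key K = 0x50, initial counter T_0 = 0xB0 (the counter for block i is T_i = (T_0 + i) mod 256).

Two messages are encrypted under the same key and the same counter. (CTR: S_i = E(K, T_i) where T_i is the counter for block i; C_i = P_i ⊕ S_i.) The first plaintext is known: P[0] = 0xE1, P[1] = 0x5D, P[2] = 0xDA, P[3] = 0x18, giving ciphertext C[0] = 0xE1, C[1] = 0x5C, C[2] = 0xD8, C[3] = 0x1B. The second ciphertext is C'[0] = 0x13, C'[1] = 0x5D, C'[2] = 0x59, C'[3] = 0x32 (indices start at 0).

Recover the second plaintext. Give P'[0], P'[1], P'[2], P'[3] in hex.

P'[0] = 0x13, P'[1] = 0x5C, P'[2] = 0x5B, P'[3] = 0x31

In CTR with a reused counter, both messages share the same keystream S_i, so C_i ⊕ C'_i = P_i ⊕ P'_i and thus P'_i = P_i ⊕ C_i ⊕ C'_i.
P'[0]: 0xE1 ⊕ 0xE1 ⊕ 0x13 = 0x13.
P'[1]: 0x5D ⊕ 0x5C ⊕ 0x5D = 0x5C.
P'[2]: 0xDA ⊕ 0xD8 ⊕ 0x59 = 0x5B.
P'[3]: 0x18 ⊕ 0x1B ⊕ 0x32 = 0x31.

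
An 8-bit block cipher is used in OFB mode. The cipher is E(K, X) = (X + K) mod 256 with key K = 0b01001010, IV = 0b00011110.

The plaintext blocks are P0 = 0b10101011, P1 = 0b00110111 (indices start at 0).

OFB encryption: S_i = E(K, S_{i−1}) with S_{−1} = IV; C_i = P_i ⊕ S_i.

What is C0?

C0: S = E(K, 0b00011110) = 0b01101000; 0b10101011 ⊕ 0b01101000 = 0b11000011.

C0 = 0b11000011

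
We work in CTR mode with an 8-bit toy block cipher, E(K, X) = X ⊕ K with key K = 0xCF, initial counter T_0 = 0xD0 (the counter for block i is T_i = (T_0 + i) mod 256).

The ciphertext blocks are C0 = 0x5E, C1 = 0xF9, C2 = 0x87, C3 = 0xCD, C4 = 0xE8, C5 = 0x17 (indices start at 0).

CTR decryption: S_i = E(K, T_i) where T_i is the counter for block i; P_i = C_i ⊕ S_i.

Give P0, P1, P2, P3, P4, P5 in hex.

P0: T = 0xD0, S = E(K, T) = 0x1F; 0x5E ⊕ 0x1F = 0x41.
P1: T = 0xD1, S = E(K, T) = 0x1E; 0xF9 ⊕ 0x1E = 0xE7.
P2: T = 0xD2, S = E(K, T) = 0x1D; 0x87 ⊕ 0x1D = 0x9A.
P3: T = 0xD3, S = E(K, T) = 0x1C; 0xCD ⊕ 0x1C = 0xD1.
P4: T = 0xD4, S = E(K, T) = 0x1B; 0xE8 ⊕ 0x1B = 0xF3.
P5: T = 0xD5, S = E(K, T) = 0x1A; 0x17 ⊕ 0x1A = 0x0D.

P0 = 0x41, P1 = 0xE7, P2 = 0x9A, P3 = 0xD1, P4 = 0xF3, P5 = 0x0D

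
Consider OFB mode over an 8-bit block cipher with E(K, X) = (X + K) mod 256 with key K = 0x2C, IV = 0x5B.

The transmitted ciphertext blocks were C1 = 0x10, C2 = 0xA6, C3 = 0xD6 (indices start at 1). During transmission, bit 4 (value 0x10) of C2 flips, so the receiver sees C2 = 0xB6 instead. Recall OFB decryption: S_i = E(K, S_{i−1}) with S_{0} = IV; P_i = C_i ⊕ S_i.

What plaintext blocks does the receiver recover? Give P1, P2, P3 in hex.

Only C2 changed, to 0xB6. In OFB, a change in C_i flips the same bit in P_i only; the keystream is unaffected. Decrypting the received ciphertext:
P1: S = E(K, 0x5B) = 0x87; 0x10 ⊕ 0x87 = 0x97.
P2: S = E(K, 0x87) = 0xB3; 0xB6 ⊕ 0xB3 = 0x05.
P3: S = E(K, 0xB3) = 0xDF; 0xD6 ⊕ 0xDF = 0x09.
Blocks that differ from the original plaintext: P2.

P1 = 0x97, P2 = 0x05, P3 = 0x09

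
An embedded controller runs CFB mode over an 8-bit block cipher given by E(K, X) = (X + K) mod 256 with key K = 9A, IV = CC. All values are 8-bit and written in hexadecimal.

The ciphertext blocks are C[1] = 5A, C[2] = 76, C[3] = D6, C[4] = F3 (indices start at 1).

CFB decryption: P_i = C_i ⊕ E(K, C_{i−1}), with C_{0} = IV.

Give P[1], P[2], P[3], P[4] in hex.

P[1] = 3C, P[2] = 82, P[3] = C6, P[4] = 83

P[1]: E(K, CC) = 66; 5A ⊕ 66 = 3C.
P[2]: E(K, 5A) = F4; 76 ⊕ F4 = 82.
P[3]: E(K, 76) = 10; D6 ⊕ 10 = C6.
P[4]: E(K, D6) = 70; F3 ⊕ 70 = 83.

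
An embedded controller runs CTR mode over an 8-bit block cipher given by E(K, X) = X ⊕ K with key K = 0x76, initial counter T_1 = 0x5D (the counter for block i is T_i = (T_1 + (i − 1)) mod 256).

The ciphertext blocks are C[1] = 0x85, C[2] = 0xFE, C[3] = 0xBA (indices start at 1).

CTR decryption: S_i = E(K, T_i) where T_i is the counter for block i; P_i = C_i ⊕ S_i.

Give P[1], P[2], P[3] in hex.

P[1]: T = 0x5D, S = E(K, T) = 0x2B; 0x85 ⊕ 0x2B = 0xAE.
P[2]: T = 0x5E, S = E(K, T) = 0x28; 0xFE ⊕ 0x28 = 0xD6.
P[3]: T = 0x5F, S = E(K, T) = 0x29; 0xBA ⊕ 0x29 = 0x93.

P[1] = 0xAE, P[2] = 0xD6, P[3] = 0x93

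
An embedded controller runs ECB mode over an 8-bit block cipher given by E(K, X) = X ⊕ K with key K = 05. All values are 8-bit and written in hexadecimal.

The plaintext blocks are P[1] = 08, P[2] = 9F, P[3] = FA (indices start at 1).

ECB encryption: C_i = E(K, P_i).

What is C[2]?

C[2]: E(K, 9F) = 9A.

C[2] = 9A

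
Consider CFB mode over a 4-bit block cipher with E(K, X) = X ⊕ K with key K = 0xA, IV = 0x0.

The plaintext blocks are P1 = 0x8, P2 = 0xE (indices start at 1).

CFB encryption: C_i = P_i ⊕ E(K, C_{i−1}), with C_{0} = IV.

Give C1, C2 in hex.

C1 = 0x2, C2 = 0x6

C1: E(K, 0x0) = 0xA; 0x8 ⊕ 0xA = 0x2.
C2: E(K, 0x2) = 0x8; 0xE ⊕ 0x8 = 0x6.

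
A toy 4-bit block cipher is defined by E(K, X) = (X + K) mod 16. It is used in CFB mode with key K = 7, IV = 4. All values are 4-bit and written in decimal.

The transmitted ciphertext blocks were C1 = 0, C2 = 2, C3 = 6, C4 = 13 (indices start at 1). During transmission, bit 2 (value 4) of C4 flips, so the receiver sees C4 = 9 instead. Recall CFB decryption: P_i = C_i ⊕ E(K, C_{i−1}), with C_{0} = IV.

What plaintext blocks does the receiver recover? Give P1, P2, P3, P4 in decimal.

Only C4 changed, to 9. In CFB, a change in C_i flips the same bit in P_i and garbles P_{i+1}. Decrypting the received ciphertext:
P1: E(K, 4) = 11; 0 ⊕ 11 = 11.
P2: E(K, 0) = 7; 2 ⊕ 7 = 5.
P3: E(K, 2) = 9; 6 ⊕ 9 = 15.
P4: E(K, 6) = 13; 9 ⊕ 13 = 4.
Blocks that differ from the original plaintext: P4.

P1 = 11, P2 = 5, P3 = 15, P4 = 4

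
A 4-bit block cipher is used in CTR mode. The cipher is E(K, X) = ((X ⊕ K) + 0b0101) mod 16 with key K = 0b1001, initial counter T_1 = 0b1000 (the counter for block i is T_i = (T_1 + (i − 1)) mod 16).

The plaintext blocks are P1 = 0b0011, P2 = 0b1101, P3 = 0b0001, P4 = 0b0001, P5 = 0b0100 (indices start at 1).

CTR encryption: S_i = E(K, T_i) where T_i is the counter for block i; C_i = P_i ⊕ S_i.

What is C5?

C5 = 0b1110

C1: T = 0b1000, S = E(K, T) = 0b0110; 0b0011 ⊕ 0b0110 = 0b0101.
C2: T = 0b1001, S = E(K, T) = 0b0101; 0b1101 ⊕ 0b0101 = 0b1000.
C3: T = 0b1010, S = E(K, T) = 0b1000; 0b0001 ⊕ 0b1000 = 0b1001.
C4: T = 0b1011, S = E(K, T) = 0b0111; 0b0001 ⊕ 0b0111 = 0b0110.
C5: T = 0b1100, S = E(K, T) = 0b1010; 0b0100 ⊕ 0b1010 = 0b1110.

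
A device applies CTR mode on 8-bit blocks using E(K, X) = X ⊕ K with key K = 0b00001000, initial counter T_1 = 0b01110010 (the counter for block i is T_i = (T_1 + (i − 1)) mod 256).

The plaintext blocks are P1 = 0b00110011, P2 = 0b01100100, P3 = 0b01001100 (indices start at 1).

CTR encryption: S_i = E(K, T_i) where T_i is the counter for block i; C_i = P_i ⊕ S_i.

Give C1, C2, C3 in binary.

C1 = 0b01001001, C2 = 0b00011111, C3 = 0b00110000

C1: T = 0b01110010, S = E(K, T) = 0b01111010; 0b00110011 ⊕ 0b01111010 = 0b01001001.
C2: T = 0b01110011, S = E(K, T) = 0b01111011; 0b01100100 ⊕ 0b01111011 = 0b00011111.
C3: T = 0b01110100, S = E(K, T) = 0b01111100; 0b01001100 ⊕ 0b01111100 = 0b00110000.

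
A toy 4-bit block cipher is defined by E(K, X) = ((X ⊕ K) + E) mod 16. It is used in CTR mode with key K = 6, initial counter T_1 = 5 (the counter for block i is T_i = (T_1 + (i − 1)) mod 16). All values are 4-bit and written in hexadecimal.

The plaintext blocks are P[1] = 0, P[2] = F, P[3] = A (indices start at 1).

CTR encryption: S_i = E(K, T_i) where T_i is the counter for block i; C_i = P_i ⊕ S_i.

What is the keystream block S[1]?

1

C[1]: T = 5, S = E(K, T) = 1; 0 ⊕ 1 = 1.
So S[1] = 1.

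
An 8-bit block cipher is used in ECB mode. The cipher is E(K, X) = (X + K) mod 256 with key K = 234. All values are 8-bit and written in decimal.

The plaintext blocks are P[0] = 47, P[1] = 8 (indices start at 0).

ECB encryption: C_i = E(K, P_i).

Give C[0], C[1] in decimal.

C[0] = 25, C[1] = 242

C[0]: E(K, 47) = 25.
C[1]: E(K, 8) = 242.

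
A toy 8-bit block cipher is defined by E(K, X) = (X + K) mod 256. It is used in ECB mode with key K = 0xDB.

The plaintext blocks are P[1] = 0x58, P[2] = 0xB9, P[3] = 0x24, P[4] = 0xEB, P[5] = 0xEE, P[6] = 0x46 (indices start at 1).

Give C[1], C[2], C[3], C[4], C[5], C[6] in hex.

C[1] = 0x33, C[2] = 0x94, C[3] = 0xFF, C[4] = 0xC6, C[5] = 0xC9, C[6] = 0x21

ECB encryption: C_i = E(K, P_i).
C[1]: E(K, 0x58) = 0x33.
C[2]: E(K, 0xB9) = 0x94.
C[3]: E(K, 0x24) = 0xFF.
C[4]: E(K, 0xEB) = 0xC6.
C[5]: E(K, 0xEE) = 0xC9.
C[6]: E(K, 0x46) = 0x21.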